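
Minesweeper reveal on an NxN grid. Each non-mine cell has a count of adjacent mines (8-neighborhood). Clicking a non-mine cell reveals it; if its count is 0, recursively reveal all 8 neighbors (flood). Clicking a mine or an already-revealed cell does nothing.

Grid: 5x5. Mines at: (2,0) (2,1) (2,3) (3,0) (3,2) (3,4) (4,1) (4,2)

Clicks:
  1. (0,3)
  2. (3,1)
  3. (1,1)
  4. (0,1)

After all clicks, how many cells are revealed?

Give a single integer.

Answer: 11

Derivation:
Click 1 (0,3) count=0: revealed 10 new [(0,0) (0,1) (0,2) (0,3) (0,4) (1,0) (1,1) (1,2) (1,3) (1,4)] -> total=10
Click 2 (3,1) count=6: revealed 1 new [(3,1)] -> total=11
Click 3 (1,1) count=2: revealed 0 new [(none)] -> total=11
Click 4 (0,1) count=0: revealed 0 new [(none)] -> total=11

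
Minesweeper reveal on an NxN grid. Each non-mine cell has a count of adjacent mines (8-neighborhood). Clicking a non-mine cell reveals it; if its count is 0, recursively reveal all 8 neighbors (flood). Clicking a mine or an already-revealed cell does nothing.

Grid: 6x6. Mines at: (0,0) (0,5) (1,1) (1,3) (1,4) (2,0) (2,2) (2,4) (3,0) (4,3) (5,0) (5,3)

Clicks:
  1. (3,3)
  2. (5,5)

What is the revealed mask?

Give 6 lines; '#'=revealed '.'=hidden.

Answer: ......
......
......
...###
....##
....##

Derivation:
Click 1 (3,3) count=3: revealed 1 new [(3,3)] -> total=1
Click 2 (5,5) count=0: revealed 6 new [(3,4) (3,5) (4,4) (4,5) (5,4) (5,5)] -> total=7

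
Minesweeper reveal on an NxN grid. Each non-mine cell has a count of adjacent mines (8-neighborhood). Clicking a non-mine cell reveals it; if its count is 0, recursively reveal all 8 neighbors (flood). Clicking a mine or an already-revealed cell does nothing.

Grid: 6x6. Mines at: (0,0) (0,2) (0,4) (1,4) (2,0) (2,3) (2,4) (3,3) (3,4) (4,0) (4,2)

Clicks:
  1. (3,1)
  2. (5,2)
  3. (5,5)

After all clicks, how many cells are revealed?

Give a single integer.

Click 1 (3,1) count=3: revealed 1 new [(3,1)] -> total=1
Click 2 (5,2) count=1: revealed 1 new [(5,2)] -> total=2
Click 3 (5,5) count=0: revealed 6 new [(4,3) (4,4) (4,5) (5,3) (5,4) (5,5)] -> total=8

Answer: 8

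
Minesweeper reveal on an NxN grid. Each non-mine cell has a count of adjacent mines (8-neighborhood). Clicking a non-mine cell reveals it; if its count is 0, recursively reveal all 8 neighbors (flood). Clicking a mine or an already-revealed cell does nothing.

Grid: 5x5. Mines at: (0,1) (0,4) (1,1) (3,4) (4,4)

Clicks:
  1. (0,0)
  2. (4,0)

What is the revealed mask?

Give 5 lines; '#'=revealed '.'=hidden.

Click 1 (0,0) count=2: revealed 1 new [(0,0)] -> total=1
Click 2 (4,0) count=0: revealed 12 new [(2,0) (2,1) (2,2) (2,3) (3,0) (3,1) (3,2) (3,3) (4,0) (4,1) (4,2) (4,3)] -> total=13

Answer: #....
.....
####.
####.
####.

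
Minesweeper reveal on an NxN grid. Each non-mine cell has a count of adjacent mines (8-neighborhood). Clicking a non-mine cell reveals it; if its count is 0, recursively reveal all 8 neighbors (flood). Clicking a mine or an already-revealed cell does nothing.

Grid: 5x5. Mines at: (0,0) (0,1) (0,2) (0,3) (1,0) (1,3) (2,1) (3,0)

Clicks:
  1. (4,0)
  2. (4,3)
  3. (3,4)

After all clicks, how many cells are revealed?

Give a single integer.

Answer: 12

Derivation:
Click 1 (4,0) count=1: revealed 1 new [(4,0)] -> total=1
Click 2 (4,3) count=0: revealed 11 new [(2,2) (2,3) (2,4) (3,1) (3,2) (3,3) (3,4) (4,1) (4,2) (4,3) (4,4)] -> total=12
Click 3 (3,4) count=0: revealed 0 new [(none)] -> total=12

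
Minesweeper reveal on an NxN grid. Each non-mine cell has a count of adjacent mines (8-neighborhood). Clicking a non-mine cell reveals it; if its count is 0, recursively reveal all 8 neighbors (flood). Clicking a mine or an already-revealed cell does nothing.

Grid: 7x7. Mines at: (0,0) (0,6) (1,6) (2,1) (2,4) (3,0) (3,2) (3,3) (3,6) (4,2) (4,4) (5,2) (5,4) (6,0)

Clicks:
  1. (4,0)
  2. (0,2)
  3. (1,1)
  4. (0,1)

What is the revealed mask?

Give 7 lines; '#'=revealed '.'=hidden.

Answer: .#####.
.#####.
.......
.......
#......
.......
.......

Derivation:
Click 1 (4,0) count=1: revealed 1 new [(4,0)] -> total=1
Click 2 (0,2) count=0: revealed 10 new [(0,1) (0,2) (0,3) (0,4) (0,5) (1,1) (1,2) (1,3) (1,4) (1,5)] -> total=11
Click 3 (1,1) count=2: revealed 0 new [(none)] -> total=11
Click 4 (0,1) count=1: revealed 0 new [(none)] -> total=11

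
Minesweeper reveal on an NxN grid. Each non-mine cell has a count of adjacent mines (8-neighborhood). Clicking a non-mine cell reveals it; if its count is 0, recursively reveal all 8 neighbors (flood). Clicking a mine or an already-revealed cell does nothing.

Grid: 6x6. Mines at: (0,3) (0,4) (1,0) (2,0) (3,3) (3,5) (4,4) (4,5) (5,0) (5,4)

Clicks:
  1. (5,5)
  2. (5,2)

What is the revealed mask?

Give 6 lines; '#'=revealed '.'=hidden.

Answer: ......
......
......
......
.###..
.###.#

Derivation:
Click 1 (5,5) count=3: revealed 1 new [(5,5)] -> total=1
Click 2 (5,2) count=0: revealed 6 new [(4,1) (4,2) (4,3) (5,1) (5,2) (5,3)] -> total=7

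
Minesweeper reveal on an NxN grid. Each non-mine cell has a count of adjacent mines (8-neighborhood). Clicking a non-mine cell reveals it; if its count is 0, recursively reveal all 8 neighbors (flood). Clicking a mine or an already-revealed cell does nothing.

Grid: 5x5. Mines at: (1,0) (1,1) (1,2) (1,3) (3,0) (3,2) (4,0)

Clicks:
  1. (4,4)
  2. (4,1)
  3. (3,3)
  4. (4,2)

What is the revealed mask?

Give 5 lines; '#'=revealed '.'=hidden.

Answer: .....
.....
...##
...##
.####

Derivation:
Click 1 (4,4) count=0: revealed 6 new [(2,3) (2,4) (3,3) (3,4) (4,3) (4,4)] -> total=6
Click 2 (4,1) count=3: revealed 1 new [(4,1)] -> total=7
Click 3 (3,3) count=1: revealed 0 new [(none)] -> total=7
Click 4 (4,2) count=1: revealed 1 new [(4,2)] -> total=8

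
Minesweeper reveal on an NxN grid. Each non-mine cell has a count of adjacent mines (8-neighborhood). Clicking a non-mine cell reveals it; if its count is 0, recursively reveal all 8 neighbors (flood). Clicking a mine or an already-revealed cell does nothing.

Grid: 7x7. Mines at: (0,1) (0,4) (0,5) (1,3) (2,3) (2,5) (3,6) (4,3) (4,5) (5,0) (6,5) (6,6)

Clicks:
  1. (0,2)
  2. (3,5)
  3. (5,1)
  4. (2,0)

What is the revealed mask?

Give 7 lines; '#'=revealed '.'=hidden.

Answer: ..#....
###....
###....
###..#.
###....
.#.....
.......

Derivation:
Click 1 (0,2) count=2: revealed 1 new [(0,2)] -> total=1
Click 2 (3,5) count=3: revealed 1 new [(3,5)] -> total=2
Click 3 (5,1) count=1: revealed 1 new [(5,1)] -> total=3
Click 4 (2,0) count=0: revealed 12 new [(1,0) (1,1) (1,2) (2,0) (2,1) (2,2) (3,0) (3,1) (3,2) (4,0) (4,1) (4,2)] -> total=15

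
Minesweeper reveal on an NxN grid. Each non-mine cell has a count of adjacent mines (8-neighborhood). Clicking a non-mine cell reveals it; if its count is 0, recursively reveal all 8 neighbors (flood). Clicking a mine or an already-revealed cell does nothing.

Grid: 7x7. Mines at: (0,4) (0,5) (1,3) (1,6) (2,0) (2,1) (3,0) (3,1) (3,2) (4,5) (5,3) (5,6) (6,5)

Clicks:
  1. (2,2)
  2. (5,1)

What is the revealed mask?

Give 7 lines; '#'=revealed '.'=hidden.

Click 1 (2,2) count=4: revealed 1 new [(2,2)] -> total=1
Click 2 (5,1) count=0: revealed 9 new [(4,0) (4,1) (4,2) (5,0) (5,1) (5,2) (6,0) (6,1) (6,2)] -> total=10

Answer: .......
.......
..#....
.......
###....
###....
###....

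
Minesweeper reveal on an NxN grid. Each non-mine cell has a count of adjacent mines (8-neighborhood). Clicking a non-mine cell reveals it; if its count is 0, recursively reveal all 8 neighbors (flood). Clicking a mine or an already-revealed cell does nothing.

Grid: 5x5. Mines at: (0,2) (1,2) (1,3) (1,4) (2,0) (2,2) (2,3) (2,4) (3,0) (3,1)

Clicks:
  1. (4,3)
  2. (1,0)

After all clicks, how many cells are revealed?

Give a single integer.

Click 1 (4,3) count=0: revealed 6 new [(3,2) (3,3) (3,4) (4,2) (4,3) (4,4)] -> total=6
Click 2 (1,0) count=1: revealed 1 new [(1,0)] -> total=7

Answer: 7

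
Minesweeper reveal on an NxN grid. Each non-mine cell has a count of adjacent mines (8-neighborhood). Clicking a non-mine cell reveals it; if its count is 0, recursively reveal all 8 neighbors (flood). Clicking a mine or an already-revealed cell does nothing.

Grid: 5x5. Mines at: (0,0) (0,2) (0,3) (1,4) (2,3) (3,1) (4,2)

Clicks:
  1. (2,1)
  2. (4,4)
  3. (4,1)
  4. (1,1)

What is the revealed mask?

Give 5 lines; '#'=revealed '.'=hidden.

Answer: .....
.#...
.#...
...##
.#.##

Derivation:
Click 1 (2,1) count=1: revealed 1 new [(2,1)] -> total=1
Click 2 (4,4) count=0: revealed 4 new [(3,3) (3,4) (4,3) (4,4)] -> total=5
Click 3 (4,1) count=2: revealed 1 new [(4,1)] -> total=6
Click 4 (1,1) count=2: revealed 1 new [(1,1)] -> total=7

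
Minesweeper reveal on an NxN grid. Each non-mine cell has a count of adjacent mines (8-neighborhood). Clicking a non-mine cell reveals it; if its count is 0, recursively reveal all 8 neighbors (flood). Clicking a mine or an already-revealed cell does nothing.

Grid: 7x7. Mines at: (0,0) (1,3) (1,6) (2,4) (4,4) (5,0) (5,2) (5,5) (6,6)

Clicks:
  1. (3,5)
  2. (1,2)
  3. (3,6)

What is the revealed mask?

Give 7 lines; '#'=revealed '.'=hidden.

Click 1 (3,5) count=2: revealed 1 new [(3,5)] -> total=1
Click 2 (1,2) count=1: revealed 1 new [(1,2)] -> total=2
Click 3 (3,6) count=0: revealed 5 new [(2,5) (2,6) (3,6) (4,5) (4,6)] -> total=7

Answer: .......
..#....
.....##
.....##
.....##
.......
.......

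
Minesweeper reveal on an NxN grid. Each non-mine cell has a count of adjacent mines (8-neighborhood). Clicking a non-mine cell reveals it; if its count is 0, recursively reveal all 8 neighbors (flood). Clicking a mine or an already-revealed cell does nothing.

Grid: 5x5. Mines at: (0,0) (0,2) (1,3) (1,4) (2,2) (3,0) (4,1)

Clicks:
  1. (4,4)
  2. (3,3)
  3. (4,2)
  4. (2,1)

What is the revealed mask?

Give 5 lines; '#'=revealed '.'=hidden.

Answer: .....
.....
.#.##
..###
..###

Derivation:
Click 1 (4,4) count=0: revealed 8 new [(2,3) (2,4) (3,2) (3,3) (3,4) (4,2) (4,3) (4,4)] -> total=8
Click 2 (3,3) count=1: revealed 0 new [(none)] -> total=8
Click 3 (4,2) count=1: revealed 0 new [(none)] -> total=8
Click 4 (2,1) count=2: revealed 1 new [(2,1)] -> total=9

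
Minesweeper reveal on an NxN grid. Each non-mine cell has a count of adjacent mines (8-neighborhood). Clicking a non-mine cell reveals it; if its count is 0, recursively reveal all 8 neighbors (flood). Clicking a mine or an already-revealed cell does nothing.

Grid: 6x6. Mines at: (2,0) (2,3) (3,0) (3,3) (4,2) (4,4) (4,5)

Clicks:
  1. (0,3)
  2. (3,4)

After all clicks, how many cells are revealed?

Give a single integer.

Answer: 16

Derivation:
Click 1 (0,3) count=0: revealed 16 new [(0,0) (0,1) (0,2) (0,3) (0,4) (0,5) (1,0) (1,1) (1,2) (1,3) (1,4) (1,5) (2,4) (2,5) (3,4) (3,5)] -> total=16
Click 2 (3,4) count=4: revealed 0 new [(none)] -> total=16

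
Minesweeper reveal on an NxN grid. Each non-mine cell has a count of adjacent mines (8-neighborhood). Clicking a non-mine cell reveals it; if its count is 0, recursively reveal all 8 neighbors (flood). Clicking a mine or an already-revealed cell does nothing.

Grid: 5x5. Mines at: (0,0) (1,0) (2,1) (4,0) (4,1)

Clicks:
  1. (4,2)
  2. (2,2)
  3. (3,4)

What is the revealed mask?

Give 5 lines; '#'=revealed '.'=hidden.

Answer: .####
.####
..###
..###
..###

Derivation:
Click 1 (4,2) count=1: revealed 1 new [(4,2)] -> total=1
Click 2 (2,2) count=1: revealed 1 new [(2,2)] -> total=2
Click 3 (3,4) count=0: revealed 15 new [(0,1) (0,2) (0,3) (0,4) (1,1) (1,2) (1,3) (1,4) (2,3) (2,4) (3,2) (3,3) (3,4) (4,3) (4,4)] -> total=17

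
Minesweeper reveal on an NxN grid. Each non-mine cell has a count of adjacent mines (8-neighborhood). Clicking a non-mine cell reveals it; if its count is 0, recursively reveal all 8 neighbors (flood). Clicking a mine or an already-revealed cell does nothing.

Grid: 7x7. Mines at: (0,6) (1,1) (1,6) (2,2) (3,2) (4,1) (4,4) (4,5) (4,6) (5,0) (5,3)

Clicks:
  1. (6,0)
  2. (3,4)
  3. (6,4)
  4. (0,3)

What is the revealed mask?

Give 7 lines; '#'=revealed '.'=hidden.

Click 1 (6,0) count=1: revealed 1 new [(6,0)] -> total=1
Click 2 (3,4) count=2: revealed 1 new [(3,4)] -> total=2
Click 3 (6,4) count=1: revealed 1 new [(6,4)] -> total=3
Click 4 (0,3) count=0: revealed 13 new [(0,2) (0,3) (0,4) (0,5) (1,2) (1,3) (1,4) (1,5) (2,3) (2,4) (2,5) (3,3) (3,5)] -> total=16

Answer: ..####.
..####.
...###.
...###.
.......
.......
#...#..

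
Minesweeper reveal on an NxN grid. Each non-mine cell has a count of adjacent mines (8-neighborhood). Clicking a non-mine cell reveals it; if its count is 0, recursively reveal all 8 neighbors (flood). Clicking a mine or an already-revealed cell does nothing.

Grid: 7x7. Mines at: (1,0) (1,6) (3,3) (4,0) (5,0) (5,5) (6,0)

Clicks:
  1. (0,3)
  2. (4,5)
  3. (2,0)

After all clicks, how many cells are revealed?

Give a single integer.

Click 1 (0,3) count=0: revealed 15 new [(0,1) (0,2) (0,3) (0,4) (0,5) (1,1) (1,2) (1,3) (1,4) (1,5) (2,1) (2,2) (2,3) (2,4) (2,5)] -> total=15
Click 2 (4,5) count=1: revealed 1 new [(4,5)] -> total=16
Click 3 (2,0) count=1: revealed 1 new [(2,0)] -> total=17

Answer: 17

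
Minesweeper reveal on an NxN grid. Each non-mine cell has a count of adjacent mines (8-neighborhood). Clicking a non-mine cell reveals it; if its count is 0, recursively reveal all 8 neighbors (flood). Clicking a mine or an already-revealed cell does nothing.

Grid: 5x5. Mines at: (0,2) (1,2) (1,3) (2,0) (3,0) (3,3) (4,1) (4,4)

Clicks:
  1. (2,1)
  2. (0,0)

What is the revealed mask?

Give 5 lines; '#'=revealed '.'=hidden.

Answer: ##...
##...
.#...
.....
.....

Derivation:
Click 1 (2,1) count=3: revealed 1 new [(2,1)] -> total=1
Click 2 (0,0) count=0: revealed 4 new [(0,0) (0,1) (1,0) (1,1)] -> total=5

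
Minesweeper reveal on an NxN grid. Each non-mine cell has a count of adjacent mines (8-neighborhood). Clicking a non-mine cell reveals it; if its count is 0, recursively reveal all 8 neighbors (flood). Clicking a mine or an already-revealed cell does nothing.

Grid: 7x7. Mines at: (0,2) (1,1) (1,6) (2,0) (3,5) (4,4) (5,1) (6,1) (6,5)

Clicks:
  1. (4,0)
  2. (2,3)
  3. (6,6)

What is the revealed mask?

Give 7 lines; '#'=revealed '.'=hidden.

Answer: ...###.
..####.
.#####.
.####..
####...
.......
......#

Derivation:
Click 1 (4,0) count=1: revealed 1 new [(4,0)] -> total=1
Click 2 (2,3) count=0: revealed 19 new [(0,3) (0,4) (0,5) (1,2) (1,3) (1,4) (1,5) (2,1) (2,2) (2,3) (2,4) (2,5) (3,1) (3,2) (3,3) (3,4) (4,1) (4,2) (4,3)] -> total=20
Click 3 (6,6) count=1: revealed 1 new [(6,6)] -> total=21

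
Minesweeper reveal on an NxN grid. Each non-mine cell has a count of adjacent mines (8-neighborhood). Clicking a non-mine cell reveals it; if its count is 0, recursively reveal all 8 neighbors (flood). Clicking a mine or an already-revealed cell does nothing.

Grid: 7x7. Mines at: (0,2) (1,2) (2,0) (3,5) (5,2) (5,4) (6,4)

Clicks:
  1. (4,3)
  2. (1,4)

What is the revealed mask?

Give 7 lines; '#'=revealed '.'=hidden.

Click 1 (4,3) count=2: revealed 1 new [(4,3)] -> total=1
Click 2 (1,4) count=0: revealed 12 new [(0,3) (0,4) (0,5) (0,6) (1,3) (1,4) (1,5) (1,6) (2,3) (2,4) (2,5) (2,6)] -> total=13

Answer: ...####
...####
...####
.......
...#...
.......
.......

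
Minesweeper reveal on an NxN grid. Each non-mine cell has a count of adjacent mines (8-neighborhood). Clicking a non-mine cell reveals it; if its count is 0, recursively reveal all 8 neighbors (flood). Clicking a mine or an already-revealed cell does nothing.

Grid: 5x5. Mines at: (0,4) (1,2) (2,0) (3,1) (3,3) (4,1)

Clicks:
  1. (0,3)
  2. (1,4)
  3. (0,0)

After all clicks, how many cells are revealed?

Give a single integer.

Click 1 (0,3) count=2: revealed 1 new [(0,3)] -> total=1
Click 2 (1,4) count=1: revealed 1 new [(1,4)] -> total=2
Click 3 (0,0) count=0: revealed 4 new [(0,0) (0,1) (1,0) (1,1)] -> total=6

Answer: 6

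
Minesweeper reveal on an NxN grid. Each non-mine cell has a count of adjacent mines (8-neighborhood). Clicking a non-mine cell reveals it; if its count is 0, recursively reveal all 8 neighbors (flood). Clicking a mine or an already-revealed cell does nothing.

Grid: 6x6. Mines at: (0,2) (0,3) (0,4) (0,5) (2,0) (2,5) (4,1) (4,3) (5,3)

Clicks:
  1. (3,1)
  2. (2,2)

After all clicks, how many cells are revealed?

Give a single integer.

Click 1 (3,1) count=2: revealed 1 new [(3,1)] -> total=1
Click 2 (2,2) count=0: revealed 11 new [(1,1) (1,2) (1,3) (1,4) (2,1) (2,2) (2,3) (2,4) (3,2) (3,3) (3,4)] -> total=12

Answer: 12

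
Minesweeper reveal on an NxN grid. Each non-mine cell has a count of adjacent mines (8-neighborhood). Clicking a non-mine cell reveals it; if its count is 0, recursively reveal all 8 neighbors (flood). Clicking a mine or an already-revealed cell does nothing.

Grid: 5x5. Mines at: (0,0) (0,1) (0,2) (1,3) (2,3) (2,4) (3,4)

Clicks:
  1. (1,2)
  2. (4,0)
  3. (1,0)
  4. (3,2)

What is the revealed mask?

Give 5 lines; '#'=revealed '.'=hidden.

Click 1 (1,2) count=4: revealed 1 new [(1,2)] -> total=1
Click 2 (4,0) count=0: revealed 13 new [(1,0) (1,1) (2,0) (2,1) (2,2) (3,0) (3,1) (3,2) (3,3) (4,0) (4,1) (4,2) (4,3)] -> total=14
Click 3 (1,0) count=2: revealed 0 new [(none)] -> total=14
Click 4 (3,2) count=1: revealed 0 new [(none)] -> total=14

Answer: .....
###..
###..
####.
####.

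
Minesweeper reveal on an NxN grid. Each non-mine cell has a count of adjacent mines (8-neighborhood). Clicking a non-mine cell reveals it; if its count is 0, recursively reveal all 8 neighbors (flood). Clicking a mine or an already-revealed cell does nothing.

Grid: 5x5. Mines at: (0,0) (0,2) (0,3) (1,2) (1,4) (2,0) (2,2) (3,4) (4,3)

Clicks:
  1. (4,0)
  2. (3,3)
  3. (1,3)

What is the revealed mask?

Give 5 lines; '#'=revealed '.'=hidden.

Answer: .....
...#.
.....
####.
###..

Derivation:
Click 1 (4,0) count=0: revealed 6 new [(3,0) (3,1) (3,2) (4,0) (4,1) (4,2)] -> total=6
Click 2 (3,3) count=3: revealed 1 new [(3,3)] -> total=7
Click 3 (1,3) count=5: revealed 1 new [(1,3)] -> total=8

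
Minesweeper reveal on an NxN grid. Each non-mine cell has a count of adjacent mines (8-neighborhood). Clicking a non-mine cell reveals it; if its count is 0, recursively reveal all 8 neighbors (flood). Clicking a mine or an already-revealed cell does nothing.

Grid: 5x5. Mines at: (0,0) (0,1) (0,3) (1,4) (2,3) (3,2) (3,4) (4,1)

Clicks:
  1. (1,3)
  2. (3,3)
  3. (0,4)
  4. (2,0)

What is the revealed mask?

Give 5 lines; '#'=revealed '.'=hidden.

Answer: ....#
##.#.
##...
##.#.
.....

Derivation:
Click 1 (1,3) count=3: revealed 1 new [(1,3)] -> total=1
Click 2 (3,3) count=3: revealed 1 new [(3,3)] -> total=2
Click 3 (0,4) count=2: revealed 1 new [(0,4)] -> total=3
Click 4 (2,0) count=0: revealed 6 new [(1,0) (1,1) (2,0) (2,1) (3,0) (3,1)] -> total=9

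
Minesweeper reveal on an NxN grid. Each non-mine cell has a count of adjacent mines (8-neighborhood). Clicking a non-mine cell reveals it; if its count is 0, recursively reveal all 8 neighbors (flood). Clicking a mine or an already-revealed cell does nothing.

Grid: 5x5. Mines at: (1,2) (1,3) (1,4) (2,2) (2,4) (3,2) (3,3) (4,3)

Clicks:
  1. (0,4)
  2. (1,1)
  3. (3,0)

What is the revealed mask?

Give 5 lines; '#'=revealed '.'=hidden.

Click 1 (0,4) count=2: revealed 1 new [(0,4)] -> total=1
Click 2 (1,1) count=2: revealed 1 new [(1,1)] -> total=2
Click 3 (3,0) count=0: revealed 9 new [(0,0) (0,1) (1,0) (2,0) (2,1) (3,0) (3,1) (4,0) (4,1)] -> total=11

Answer: ##..#
##...
##...
##...
##...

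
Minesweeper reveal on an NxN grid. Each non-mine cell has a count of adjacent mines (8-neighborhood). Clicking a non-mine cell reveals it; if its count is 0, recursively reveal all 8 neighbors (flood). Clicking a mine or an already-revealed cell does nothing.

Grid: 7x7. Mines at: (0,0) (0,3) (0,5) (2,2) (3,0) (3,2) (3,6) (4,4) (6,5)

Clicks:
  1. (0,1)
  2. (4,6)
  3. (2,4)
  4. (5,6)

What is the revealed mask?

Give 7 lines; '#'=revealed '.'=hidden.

Click 1 (0,1) count=1: revealed 1 new [(0,1)] -> total=1
Click 2 (4,6) count=1: revealed 1 new [(4,6)] -> total=2
Click 3 (2,4) count=0: revealed 9 new [(1,3) (1,4) (1,5) (2,3) (2,4) (2,5) (3,3) (3,4) (3,5)] -> total=11
Click 4 (5,6) count=1: revealed 1 new [(5,6)] -> total=12

Answer: .#.....
...###.
...###.
...###.
......#
......#
.......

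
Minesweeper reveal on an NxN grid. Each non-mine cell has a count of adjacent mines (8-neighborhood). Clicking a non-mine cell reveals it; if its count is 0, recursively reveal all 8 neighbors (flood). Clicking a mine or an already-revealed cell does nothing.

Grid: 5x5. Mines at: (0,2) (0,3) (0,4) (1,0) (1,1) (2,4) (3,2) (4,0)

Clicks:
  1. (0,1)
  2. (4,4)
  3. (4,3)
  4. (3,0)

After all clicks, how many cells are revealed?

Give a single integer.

Click 1 (0,1) count=3: revealed 1 new [(0,1)] -> total=1
Click 2 (4,4) count=0: revealed 4 new [(3,3) (3,4) (4,3) (4,4)] -> total=5
Click 3 (4,3) count=1: revealed 0 new [(none)] -> total=5
Click 4 (3,0) count=1: revealed 1 new [(3,0)] -> total=6

Answer: 6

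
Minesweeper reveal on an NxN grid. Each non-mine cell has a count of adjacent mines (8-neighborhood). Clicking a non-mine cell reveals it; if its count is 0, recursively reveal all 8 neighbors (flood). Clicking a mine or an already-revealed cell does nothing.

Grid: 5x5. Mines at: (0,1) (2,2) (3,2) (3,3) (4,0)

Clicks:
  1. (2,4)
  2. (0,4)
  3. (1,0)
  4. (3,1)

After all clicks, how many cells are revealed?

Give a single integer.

Answer: 10

Derivation:
Click 1 (2,4) count=1: revealed 1 new [(2,4)] -> total=1
Click 2 (0,4) count=0: revealed 7 new [(0,2) (0,3) (0,4) (1,2) (1,3) (1,4) (2,3)] -> total=8
Click 3 (1,0) count=1: revealed 1 new [(1,0)] -> total=9
Click 4 (3,1) count=3: revealed 1 new [(3,1)] -> total=10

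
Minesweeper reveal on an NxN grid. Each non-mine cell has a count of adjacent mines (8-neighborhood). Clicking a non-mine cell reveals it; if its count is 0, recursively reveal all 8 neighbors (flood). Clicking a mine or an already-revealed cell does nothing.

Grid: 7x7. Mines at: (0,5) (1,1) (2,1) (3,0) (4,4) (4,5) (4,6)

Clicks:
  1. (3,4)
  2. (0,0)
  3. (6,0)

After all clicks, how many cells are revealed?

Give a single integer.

Answer: 23

Derivation:
Click 1 (3,4) count=2: revealed 1 new [(3,4)] -> total=1
Click 2 (0,0) count=1: revealed 1 new [(0,0)] -> total=2
Click 3 (6,0) count=0: revealed 21 new [(3,1) (3,2) (3,3) (4,0) (4,1) (4,2) (4,3) (5,0) (5,1) (5,2) (5,3) (5,4) (5,5) (5,6) (6,0) (6,1) (6,2) (6,3) (6,4) (6,5) (6,6)] -> total=23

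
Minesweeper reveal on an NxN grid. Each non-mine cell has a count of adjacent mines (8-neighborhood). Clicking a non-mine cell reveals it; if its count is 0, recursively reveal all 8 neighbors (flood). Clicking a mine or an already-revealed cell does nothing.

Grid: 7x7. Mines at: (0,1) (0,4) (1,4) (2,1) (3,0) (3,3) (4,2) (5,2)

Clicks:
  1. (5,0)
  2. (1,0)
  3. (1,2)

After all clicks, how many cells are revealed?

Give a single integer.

Answer: 8

Derivation:
Click 1 (5,0) count=0: revealed 6 new [(4,0) (4,1) (5,0) (5,1) (6,0) (6,1)] -> total=6
Click 2 (1,0) count=2: revealed 1 new [(1,0)] -> total=7
Click 3 (1,2) count=2: revealed 1 new [(1,2)] -> total=8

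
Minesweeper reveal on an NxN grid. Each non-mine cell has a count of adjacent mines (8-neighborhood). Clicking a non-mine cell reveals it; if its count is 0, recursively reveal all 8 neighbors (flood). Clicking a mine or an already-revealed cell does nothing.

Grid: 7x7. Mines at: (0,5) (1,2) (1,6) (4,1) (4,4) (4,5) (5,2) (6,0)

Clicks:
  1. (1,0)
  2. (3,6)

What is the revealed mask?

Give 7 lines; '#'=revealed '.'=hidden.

Click 1 (1,0) count=0: revealed 8 new [(0,0) (0,1) (1,0) (1,1) (2,0) (2,1) (3,0) (3,1)] -> total=8
Click 2 (3,6) count=1: revealed 1 new [(3,6)] -> total=9

Answer: ##.....
##.....
##.....
##....#
.......
.......
.......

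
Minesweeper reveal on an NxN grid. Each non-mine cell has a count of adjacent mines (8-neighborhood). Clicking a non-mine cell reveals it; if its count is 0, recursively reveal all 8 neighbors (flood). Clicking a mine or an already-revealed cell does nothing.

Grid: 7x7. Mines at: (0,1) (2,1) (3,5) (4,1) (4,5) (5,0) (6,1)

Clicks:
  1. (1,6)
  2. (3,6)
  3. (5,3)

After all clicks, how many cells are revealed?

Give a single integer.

Answer: 32

Derivation:
Click 1 (1,6) count=0: revealed 31 new [(0,2) (0,3) (0,4) (0,5) (0,6) (1,2) (1,3) (1,4) (1,5) (1,6) (2,2) (2,3) (2,4) (2,5) (2,6) (3,2) (3,3) (3,4) (4,2) (4,3) (4,4) (5,2) (5,3) (5,4) (5,5) (5,6) (6,2) (6,3) (6,4) (6,5) (6,6)] -> total=31
Click 2 (3,6) count=2: revealed 1 new [(3,6)] -> total=32
Click 3 (5,3) count=0: revealed 0 new [(none)] -> total=32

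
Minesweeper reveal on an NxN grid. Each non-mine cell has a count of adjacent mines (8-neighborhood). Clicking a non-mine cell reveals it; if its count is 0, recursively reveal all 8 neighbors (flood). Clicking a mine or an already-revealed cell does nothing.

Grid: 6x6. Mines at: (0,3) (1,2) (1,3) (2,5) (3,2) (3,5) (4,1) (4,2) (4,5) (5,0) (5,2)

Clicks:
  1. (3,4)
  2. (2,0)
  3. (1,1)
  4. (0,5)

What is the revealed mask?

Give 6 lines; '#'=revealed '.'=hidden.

Click 1 (3,4) count=3: revealed 1 new [(3,4)] -> total=1
Click 2 (2,0) count=0: revealed 8 new [(0,0) (0,1) (1,0) (1,1) (2,0) (2,1) (3,0) (3,1)] -> total=9
Click 3 (1,1) count=1: revealed 0 new [(none)] -> total=9
Click 4 (0,5) count=0: revealed 4 new [(0,4) (0,5) (1,4) (1,5)] -> total=13

Answer: ##..##
##..##
##....
##..#.
......
......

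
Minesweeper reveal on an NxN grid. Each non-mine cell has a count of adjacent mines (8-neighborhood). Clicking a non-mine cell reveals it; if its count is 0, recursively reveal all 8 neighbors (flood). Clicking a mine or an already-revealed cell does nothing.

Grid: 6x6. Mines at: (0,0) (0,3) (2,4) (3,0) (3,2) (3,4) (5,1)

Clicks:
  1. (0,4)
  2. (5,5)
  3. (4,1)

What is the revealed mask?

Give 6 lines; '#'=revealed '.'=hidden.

Click 1 (0,4) count=1: revealed 1 new [(0,4)] -> total=1
Click 2 (5,5) count=0: revealed 8 new [(4,2) (4,3) (4,4) (4,5) (5,2) (5,3) (5,4) (5,5)] -> total=9
Click 3 (4,1) count=3: revealed 1 new [(4,1)] -> total=10

Answer: ....#.
......
......
......
.#####
..####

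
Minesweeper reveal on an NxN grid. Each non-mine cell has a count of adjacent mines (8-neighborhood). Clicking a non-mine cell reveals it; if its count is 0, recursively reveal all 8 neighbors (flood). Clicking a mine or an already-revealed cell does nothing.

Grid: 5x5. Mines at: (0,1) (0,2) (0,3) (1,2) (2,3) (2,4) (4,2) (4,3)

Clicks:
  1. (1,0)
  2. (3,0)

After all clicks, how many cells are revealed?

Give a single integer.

Answer: 8

Derivation:
Click 1 (1,0) count=1: revealed 1 new [(1,0)] -> total=1
Click 2 (3,0) count=0: revealed 7 new [(1,1) (2,0) (2,1) (3,0) (3,1) (4,0) (4,1)] -> total=8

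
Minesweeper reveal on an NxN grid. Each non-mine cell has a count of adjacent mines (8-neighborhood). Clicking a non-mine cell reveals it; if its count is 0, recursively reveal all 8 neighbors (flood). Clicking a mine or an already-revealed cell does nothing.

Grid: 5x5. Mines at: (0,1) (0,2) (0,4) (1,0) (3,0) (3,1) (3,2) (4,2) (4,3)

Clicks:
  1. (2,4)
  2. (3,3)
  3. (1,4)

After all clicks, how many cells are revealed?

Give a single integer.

Click 1 (2,4) count=0: revealed 6 new [(1,3) (1,4) (2,3) (2,4) (3,3) (3,4)] -> total=6
Click 2 (3,3) count=3: revealed 0 new [(none)] -> total=6
Click 3 (1,4) count=1: revealed 0 new [(none)] -> total=6

Answer: 6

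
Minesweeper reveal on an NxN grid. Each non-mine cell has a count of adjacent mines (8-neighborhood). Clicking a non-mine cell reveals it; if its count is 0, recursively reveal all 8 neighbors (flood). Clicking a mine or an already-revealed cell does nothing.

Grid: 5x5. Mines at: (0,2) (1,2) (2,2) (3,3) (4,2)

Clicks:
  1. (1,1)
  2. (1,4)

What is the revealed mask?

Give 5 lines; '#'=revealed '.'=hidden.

Click 1 (1,1) count=3: revealed 1 new [(1,1)] -> total=1
Click 2 (1,4) count=0: revealed 6 new [(0,3) (0,4) (1,3) (1,4) (2,3) (2,4)] -> total=7

Answer: ...##
.#.##
...##
.....
.....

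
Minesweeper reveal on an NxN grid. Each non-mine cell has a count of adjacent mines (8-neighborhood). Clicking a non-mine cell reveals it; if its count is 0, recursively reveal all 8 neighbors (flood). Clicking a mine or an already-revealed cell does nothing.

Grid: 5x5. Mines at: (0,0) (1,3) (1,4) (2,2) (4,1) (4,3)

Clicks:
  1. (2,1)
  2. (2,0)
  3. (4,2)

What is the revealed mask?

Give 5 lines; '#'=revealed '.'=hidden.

Answer: .....
##...
##...
##...
..#..

Derivation:
Click 1 (2,1) count=1: revealed 1 new [(2,1)] -> total=1
Click 2 (2,0) count=0: revealed 5 new [(1,0) (1,1) (2,0) (3,0) (3,1)] -> total=6
Click 3 (4,2) count=2: revealed 1 new [(4,2)] -> total=7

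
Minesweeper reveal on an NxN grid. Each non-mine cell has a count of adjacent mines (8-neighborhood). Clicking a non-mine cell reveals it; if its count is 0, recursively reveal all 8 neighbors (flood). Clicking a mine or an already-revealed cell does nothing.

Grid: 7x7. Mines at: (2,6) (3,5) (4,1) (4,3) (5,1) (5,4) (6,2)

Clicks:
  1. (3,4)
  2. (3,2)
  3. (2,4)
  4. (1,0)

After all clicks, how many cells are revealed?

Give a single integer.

Answer: 25

Derivation:
Click 1 (3,4) count=2: revealed 1 new [(3,4)] -> total=1
Click 2 (3,2) count=2: revealed 1 new [(3,2)] -> total=2
Click 3 (2,4) count=1: revealed 1 new [(2,4)] -> total=3
Click 4 (1,0) count=0: revealed 22 new [(0,0) (0,1) (0,2) (0,3) (0,4) (0,5) (0,6) (1,0) (1,1) (1,2) (1,3) (1,4) (1,5) (1,6) (2,0) (2,1) (2,2) (2,3) (2,5) (3,0) (3,1) (3,3)] -> total=25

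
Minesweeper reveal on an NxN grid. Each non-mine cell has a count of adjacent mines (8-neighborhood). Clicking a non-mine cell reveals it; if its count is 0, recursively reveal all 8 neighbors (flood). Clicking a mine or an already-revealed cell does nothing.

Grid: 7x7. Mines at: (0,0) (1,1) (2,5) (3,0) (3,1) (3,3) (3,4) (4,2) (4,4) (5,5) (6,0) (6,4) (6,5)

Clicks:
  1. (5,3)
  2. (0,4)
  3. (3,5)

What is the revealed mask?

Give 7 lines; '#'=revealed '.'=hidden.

Answer: ..#####
..#####
..###..
.....#.
.......
...#...
.......

Derivation:
Click 1 (5,3) count=3: revealed 1 new [(5,3)] -> total=1
Click 2 (0,4) count=0: revealed 13 new [(0,2) (0,3) (0,4) (0,5) (0,6) (1,2) (1,3) (1,4) (1,5) (1,6) (2,2) (2,3) (2,4)] -> total=14
Click 3 (3,5) count=3: revealed 1 new [(3,5)] -> total=15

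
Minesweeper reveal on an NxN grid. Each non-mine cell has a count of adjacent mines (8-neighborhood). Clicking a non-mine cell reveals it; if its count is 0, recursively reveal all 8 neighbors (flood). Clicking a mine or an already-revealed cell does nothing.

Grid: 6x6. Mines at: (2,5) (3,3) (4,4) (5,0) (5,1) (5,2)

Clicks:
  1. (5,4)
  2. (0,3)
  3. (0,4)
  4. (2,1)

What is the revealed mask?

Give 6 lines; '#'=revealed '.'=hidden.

Answer: ######
######
#####.
###...
###...
....#.

Derivation:
Click 1 (5,4) count=1: revealed 1 new [(5,4)] -> total=1
Click 2 (0,3) count=0: revealed 23 new [(0,0) (0,1) (0,2) (0,3) (0,4) (0,5) (1,0) (1,1) (1,2) (1,3) (1,4) (1,5) (2,0) (2,1) (2,2) (2,3) (2,4) (3,0) (3,1) (3,2) (4,0) (4,1) (4,2)] -> total=24
Click 3 (0,4) count=0: revealed 0 new [(none)] -> total=24
Click 4 (2,1) count=0: revealed 0 new [(none)] -> total=24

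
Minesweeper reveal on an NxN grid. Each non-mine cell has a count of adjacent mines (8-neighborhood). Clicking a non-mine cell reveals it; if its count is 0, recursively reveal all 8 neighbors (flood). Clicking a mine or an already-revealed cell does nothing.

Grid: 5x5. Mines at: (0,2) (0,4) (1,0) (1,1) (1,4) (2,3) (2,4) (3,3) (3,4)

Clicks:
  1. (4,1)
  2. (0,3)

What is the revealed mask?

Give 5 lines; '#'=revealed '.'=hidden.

Click 1 (4,1) count=0: revealed 9 new [(2,0) (2,1) (2,2) (3,0) (3,1) (3,2) (4,0) (4,1) (4,2)] -> total=9
Click 2 (0,3) count=3: revealed 1 new [(0,3)] -> total=10

Answer: ...#.
.....
###..
###..
###..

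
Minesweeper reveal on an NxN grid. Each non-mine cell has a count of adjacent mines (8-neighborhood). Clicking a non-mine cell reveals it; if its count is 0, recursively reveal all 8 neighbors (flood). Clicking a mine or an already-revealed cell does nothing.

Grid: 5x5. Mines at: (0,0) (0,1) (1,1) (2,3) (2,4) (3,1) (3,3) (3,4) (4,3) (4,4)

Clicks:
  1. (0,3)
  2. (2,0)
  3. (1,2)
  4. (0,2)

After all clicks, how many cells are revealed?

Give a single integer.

Answer: 7

Derivation:
Click 1 (0,3) count=0: revealed 6 new [(0,2) (0,3) (0,4) (1,2) (1,3) (1,4)] -> total=6
Click 2 (2,0) count=2: revealed 1 new [(2,0)] -> total=7
Click 3 (1,2) count=3: revealed 0 new [(none)] -> total=7
Click 4 (0,2) count=2: revealed 0 new [(none)] -> total=7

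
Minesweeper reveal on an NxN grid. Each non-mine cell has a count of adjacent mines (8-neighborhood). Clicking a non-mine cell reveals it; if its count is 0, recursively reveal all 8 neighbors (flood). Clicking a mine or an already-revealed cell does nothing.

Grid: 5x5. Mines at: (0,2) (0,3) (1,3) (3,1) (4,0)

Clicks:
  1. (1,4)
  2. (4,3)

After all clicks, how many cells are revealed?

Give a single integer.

Answer: 10

Derivation:
Click 1 (1,4) count=2: revealed 1 new [(1,4)] -> total=1
Click 2 (4,3) count=0: revealed 9 new [(2,2) (2,3) (2,4) (3,2) (3,3) (3,4) (4,2) (4,3) (4,4)] -> total=10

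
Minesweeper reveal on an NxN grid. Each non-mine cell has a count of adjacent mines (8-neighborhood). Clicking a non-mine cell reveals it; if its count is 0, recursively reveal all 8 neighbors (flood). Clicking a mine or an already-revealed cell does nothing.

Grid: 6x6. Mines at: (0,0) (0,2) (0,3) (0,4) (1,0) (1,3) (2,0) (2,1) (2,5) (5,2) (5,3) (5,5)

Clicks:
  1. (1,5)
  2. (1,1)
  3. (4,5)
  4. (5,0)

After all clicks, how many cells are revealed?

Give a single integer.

Click 1 (1,5) count=2: revealed 1 new [(1,5)] -> total=1
Click 2 (1,1) count=5: revealed 1 new [(1,1)] -> total=2
Click 3 (4,5) count=1: revealed 1 new [(4,5)] -> total=3
Click 4 (5,0) count=0: revealed 6 new [(3,0) (3,1) (4,0) (4,1) (5,0) (5,1)] -> total=9

Answer: 9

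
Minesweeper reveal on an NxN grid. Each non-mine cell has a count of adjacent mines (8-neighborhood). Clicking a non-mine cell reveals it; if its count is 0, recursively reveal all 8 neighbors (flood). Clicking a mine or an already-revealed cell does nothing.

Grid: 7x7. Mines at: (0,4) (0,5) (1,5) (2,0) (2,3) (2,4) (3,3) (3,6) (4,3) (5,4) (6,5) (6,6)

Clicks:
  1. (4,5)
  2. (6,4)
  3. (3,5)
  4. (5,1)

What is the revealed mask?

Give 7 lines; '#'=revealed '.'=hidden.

Click 1 (4,5) count=2: revealed 1 new [(4,5)] -> total=1
Click 2 (6,4) count=2: revealed 1 new [(6,4)] -> total=2
Click 3 (3,5) count=2: revealed 1 new [(3,5)] -> total=3
Click 4 (5,1) count=0: revealed 14 new [(3,0) (3,1) (3,2) (4,0) (4,1) (4,2) (5,0) (5,1) (5,2) (5,3) (6,0) (6,1) (6,2) (6,3)] -> total=17

Answer: .......
.......
.......
###..#.
###..#.
####...
#####..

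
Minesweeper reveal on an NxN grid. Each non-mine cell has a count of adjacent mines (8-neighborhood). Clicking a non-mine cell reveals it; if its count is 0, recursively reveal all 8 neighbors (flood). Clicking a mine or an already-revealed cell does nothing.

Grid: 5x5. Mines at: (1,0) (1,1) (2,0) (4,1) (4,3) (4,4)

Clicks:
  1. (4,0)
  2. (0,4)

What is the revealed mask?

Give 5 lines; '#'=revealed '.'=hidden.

Click 1 (4,0) count=1: revealed 1 new [(4,0)] -> total=1
Click 2 (0,4) count=0: revealed 12 new [(0,2) (0,3) (0,4) (1,2) (1,3) (1,4) (2,2) (2,3) (2,4) (3,2) (3,3) (3,4)] -> total=13

Answer: ..###
..###
..###
..###
#....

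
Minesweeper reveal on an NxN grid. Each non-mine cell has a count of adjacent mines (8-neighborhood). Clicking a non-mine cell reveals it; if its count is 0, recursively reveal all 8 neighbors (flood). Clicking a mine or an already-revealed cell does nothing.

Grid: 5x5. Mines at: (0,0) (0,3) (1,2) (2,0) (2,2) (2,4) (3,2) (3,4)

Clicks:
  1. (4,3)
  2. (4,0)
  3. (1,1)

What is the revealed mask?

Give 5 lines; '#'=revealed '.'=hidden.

Click 1 (4,3) count=2: revealed 1 new [(4,3)] -> total=1
Click 2 (4,0) count=0: revealed 4 new [(3,0) (3,1) (4,0) (4,1)] -> total=5
Click 3 (1,1) count=4: revealed 1 new [(1,1)] -> total=6

Answer: .....
.#...
.....
##...
##.#.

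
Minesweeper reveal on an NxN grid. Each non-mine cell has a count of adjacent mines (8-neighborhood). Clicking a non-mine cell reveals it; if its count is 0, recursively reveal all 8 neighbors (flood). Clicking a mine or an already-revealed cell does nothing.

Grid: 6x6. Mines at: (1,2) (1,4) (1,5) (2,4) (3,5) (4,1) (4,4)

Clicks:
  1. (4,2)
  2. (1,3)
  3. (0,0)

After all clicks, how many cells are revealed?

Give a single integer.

Click 1 (4,2) count=1: revealed 1 new [(4,2)] -> total=1
Click 2 (1,3) count=3: revealed 1 new [(1,3)] -> total=2
Click 3 (0,0) count=0: revealed 8 new [(0,0) (0,1) (1,0) (1,1) (2,0) (2,1) (3,0) (3,1)] -> total=10

Answer: 10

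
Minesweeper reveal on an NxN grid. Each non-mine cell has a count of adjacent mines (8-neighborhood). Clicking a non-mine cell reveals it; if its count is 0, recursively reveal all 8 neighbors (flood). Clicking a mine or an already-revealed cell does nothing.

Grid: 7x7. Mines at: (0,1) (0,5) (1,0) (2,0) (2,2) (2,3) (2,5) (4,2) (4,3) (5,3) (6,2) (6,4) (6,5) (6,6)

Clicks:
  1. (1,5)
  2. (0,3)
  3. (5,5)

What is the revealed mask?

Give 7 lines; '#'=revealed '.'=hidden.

Answer: ..###..
..####.
.......
.......
.......
.....#.
.......

Derivation:
Click 1 (1,5) count=2: revealed 1 new [(1,5)] -> total=1
Click 2 (0,3) count=0: revealed 6 new [(0,2) (0,3) (0,4) (1,2) (1,3) (1,4)] -> total=7
Click 3 (5,5) count=3: revealed 1 new [(5,5)] -> total=8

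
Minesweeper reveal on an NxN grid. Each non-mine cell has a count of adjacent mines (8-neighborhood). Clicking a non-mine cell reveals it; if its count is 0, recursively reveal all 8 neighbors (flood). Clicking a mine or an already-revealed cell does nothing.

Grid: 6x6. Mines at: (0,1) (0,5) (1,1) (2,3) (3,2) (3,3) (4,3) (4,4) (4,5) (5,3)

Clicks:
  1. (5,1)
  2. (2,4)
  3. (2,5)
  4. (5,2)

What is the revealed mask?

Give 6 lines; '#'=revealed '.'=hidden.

Click 1 (5,1) count=0: revealed 10 new [(2,0) (2,1) (3,0) (3,1) (4,0) (4,1) (4,2) (5,0) (5,1) (5,2)] -> total=10
Click 2 (2,4) count=2: revealed 1 new [(2,4)] -> total=11
Click 3 (2,5) count=0: revealed 5 new [(1,4) (1,5) (2,5) (3,4) (3,5)] -> total=16
Click 4 (5,2) count=2: revealed 0 new [(none)] -> total=16

Answer: ......
....##
##..##
##..##
###...
###...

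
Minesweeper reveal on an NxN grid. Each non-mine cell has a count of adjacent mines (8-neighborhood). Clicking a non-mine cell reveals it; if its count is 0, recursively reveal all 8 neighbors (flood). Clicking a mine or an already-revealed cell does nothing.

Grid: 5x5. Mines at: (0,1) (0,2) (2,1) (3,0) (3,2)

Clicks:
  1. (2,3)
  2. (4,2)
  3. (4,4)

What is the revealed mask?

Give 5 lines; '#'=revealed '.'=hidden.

Click 1 (2,3) count=1: revealed 1 new [(2,3)] -> total=1
Click 2 (4,2) count=1: revealed 1 new [(4,2)] -> total=2
Click 3 (4,4) count=0: revealed 9 new [(0,3) (0,4) (1,3) (1,4) (2,4) (3,3) (3,4) (4,3) (4,4)] -> total=11

Answer: ...##
...##
...##
...##
..###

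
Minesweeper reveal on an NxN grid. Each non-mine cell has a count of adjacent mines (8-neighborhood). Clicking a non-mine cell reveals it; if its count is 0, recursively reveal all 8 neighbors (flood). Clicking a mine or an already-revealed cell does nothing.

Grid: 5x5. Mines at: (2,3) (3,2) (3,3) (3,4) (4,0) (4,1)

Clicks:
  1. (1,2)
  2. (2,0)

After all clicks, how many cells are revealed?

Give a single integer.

Answer: 15

Derivation:
Click 1 (1,2) count=1: revealed 1 new [(1,2)] -> total=1
Click 2 (2,0) count=0: revealed 14 new [(0,0) (0,1) (0,2) (0,3) (0,4) (1,0) (1,1) (1,3) (1,4) (2,0) (2,1) (2,2) (3,0) (3,1)] -> total=15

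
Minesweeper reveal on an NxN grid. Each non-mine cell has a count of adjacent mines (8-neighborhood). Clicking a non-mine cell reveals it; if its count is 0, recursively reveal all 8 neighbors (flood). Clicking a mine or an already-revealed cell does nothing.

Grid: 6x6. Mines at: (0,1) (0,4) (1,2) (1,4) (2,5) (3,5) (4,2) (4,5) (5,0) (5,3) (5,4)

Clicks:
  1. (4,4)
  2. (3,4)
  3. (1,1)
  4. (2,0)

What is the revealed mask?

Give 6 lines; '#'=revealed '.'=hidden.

Click 1 (4,4) count=4: revealed 1 new [(4,4)] -> total=1
Click 2 (3,4) count=3: revealed 1 new [(3,4)] -> total=2
Click 3 (1,1) count=2: revealed 1 new [(1,1)] -> total=3
Click 4 (2,0) count=0: revealed 7 new [(1,0) (2,0) (2,1) (3,0) (3,1) (4,0) (4,1)] -> total=10

Answer: ......
##....
##....
##..#.
##..#.
......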